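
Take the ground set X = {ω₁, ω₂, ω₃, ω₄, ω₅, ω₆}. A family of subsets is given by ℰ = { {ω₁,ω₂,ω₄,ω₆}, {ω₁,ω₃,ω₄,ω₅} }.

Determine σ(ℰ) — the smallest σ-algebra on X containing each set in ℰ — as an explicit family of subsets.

σ(ℰ) (8 sets): { ∅, {ω₁,ω₄}, {ω₂,ω₆}, {ω₃,ω₅}, {ω₁,ω₂,ω₄,ω₆}, {ω₁,ω₃,ω₄,ω₅}, {ω₂,ω₃,ω₅,ω₆}, X }

Check:
Initial family (4 sets): { ∅, {ω₁,ω₂,ω₄,ω₆}, {ω₁,ω₃,ω₄,ω₅}, X }.
Round 1 (2 new):
  {ω₂,ω₆}  = {ω₁,ω₃,ω₄,ω₅}ᶜ
  {ω₃,ω₅}  = {ω₁,ω₂,ω₄,ω₆}ᶜ
  [6 total]
Round 2. New:
  {ω₂,ω₃,ω₅,ω₆}  = {ω₃,ω₅} ∪ {ω₂,ω₆}
  [7 total]
Round 3: +1 →
  {ω₁,ω₄}  = {ω₂,ω₃,ω₅,ω₆}ᶜ
  [8 total]
Round 4: stable.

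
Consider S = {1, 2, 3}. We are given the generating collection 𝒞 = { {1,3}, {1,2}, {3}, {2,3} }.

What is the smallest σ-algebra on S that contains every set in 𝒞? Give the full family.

σ(𝒞) = { {}, {1}, {2}, {3}, {1,2}, {1,3}, {2,3}, S }

Trace:
Take S₀ = 𝒞 ∪ {∅, S} = { {}, {3}, {1,2}, {1,3}, {2,3}, S }.
Round 1: 2 new —
  {1}  = S∖{2,3}
  {2}  = S∖{1,3}
  |family| = 8
Round 2: closed — nothing new.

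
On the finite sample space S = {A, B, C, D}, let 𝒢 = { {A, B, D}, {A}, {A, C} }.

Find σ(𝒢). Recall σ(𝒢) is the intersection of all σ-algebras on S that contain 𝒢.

Begin from { {}, {A}, {A, C}, {A, B, D}, S } (that is, 𝒢 plus ∅ and S).
Round 1: 3 new —
  {C}  = S∖{A, B, D}
  {B, D}  = S∖{A, C}
  {B, C, D}  = S∖{A}
  (now 8)
Round 2 adds nothing — fixpoint reached.

Therefore σ(𝒢) = { {}, {A}, {C}, {A, C}, {B, D}, {A, B, D}, {B, C, D}, S } (|σ(𝒢)| = 8).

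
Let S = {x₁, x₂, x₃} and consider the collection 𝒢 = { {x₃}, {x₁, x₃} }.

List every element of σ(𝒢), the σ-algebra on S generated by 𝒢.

Answer: σ(𝒢) = { {}, {x₁}, {x₂}, {x₃}, {x₁, x₂}, {x₁, x₃}, {x₂, x₃}, S }

Working:
Take S₀ = 𝒢 ∪ {∅, S} = { {}, {x₃}, {x₁, x₃}, S }.
Round 1 (2 new):
  {x₂}  = ᶜ of {x₁, x₃}
  {x₁, x₂}  = ᶜ of {x₃}
Round 2: 1 new —
  {x₂, x₃}  = {x₃} ∪ {x₂}
Round 3. New:
  {x₁}  = ᶜ of {x₂, x₃}
Round 4: stable.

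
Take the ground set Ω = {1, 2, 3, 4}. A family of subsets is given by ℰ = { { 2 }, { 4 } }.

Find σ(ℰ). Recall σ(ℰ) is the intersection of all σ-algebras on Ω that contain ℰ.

Take S₀ = ℰ ∪ {∅, Ω} = { {}, { 2 }, { 4 }, Ω }.
Iteration 1 (3 new):
  { 2, 4 }  = { 2 } ∪ { 4 }
  { 1, 2, 3 }  = ᶜ of { 4 }
  { 1, 3, 4 }  = ᶜ of { 2 }
  [7 total]
Iteration 2. New:
  { 1, 3 }  = ᶜ of { 2, 4 }
  [8 total]
After Iteration 3 the family is unchanged; done.

Hence σ(ℰ) has 8 members: { {}, { 2 }, { 4 }, { 1, 3 }, { 2, 4 }, { 1, 2, 3 }, { 1, 3, 4 }, Ω }.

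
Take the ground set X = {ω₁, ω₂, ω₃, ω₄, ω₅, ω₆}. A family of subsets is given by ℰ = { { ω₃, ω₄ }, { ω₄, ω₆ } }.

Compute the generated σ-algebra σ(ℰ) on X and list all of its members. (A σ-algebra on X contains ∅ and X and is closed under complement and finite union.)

σ(ℰ) = { ∅, { ω₃ }, { ω₄ }, { ω₆ }, { ω₃, ω₄ }, { ω₃, ω₆ }, { ω₄, ω₆ }, { ω₁, ω₂, ω₅ }, { ω₃, ω₄, ω₆ }, { ω₁, ω₂, ω₃, ω₅ }, { ω₁, ω₂, ω₄, ω₅ }, { ω₁, ω₂, ω₅, ω₆ }, { ω₁, ω₂, ω₃, ω₄, ω₅ }, { ω₁, ω₂, ω₃, ω₅, ω₆ }, { ω₁, ω₂, ω₄, ω₅, ω₆ }, X }

Working:
Seed the family with ℰ together with ∅ and X: { ∅, { ω₃, ω₄ }, { ω₄, ω₆ }, X }.
Iteration 1: +3 →
  { ω₃, ω₄, ω₆ }  = { ω₃, ω₄ } ∪ { ω₄, ω₆ }
  { ω₁, ω₂, ω₃, ω₅ }  = complement { ω₄, ω₆ }
  { ω₁, ω₂, ω₅, ω₆ }  = complement { ω₃, ω₄ }
  [7 total]
Iteration 2 (4 new):
  { ω₁, ω₂, ω₅ }  = complement { ω₃, ω₄, ω₆ }
  { ω₁, ω₂, ω₃, ω₄, ω₅ }  = { ω₃, ω₄ } ∪ { ω₁, ω₂, ω₃, ω₅ }
  { ω₁, ω₂, ω₃, ω₅, ω₆ }  = { ω₁, ω₂, ω₃, ω₅ } ∪ { ω₁, ω₂, ω₅, ω₆ }
  { ω₁, ω₂, ω₄, ω₅, ω₆ }  = { ω₄, ω₆ } ∪ { ω₁, ω₂, ω₅, ω₆ }
  [11 total]
Iteration 3: +3 →
  { ω₃ }  = complement { ω₁, ω₂, ω₄, ω₅, ω₆ }
  { ω₄ }  = complement { ω₁, ω₂, ω₃, ω₅, ω₆ }
  { ω₆ }  = complement { ω₁, ω₂, ω₃, ω₄, ω₅ }
  [14 total]
Iteration 4 adds 2:
  { ω₃, ω₆ }  = { ω₃ } ∪ { ω₆ }
  { ω₁, ω₂, ω₄, ω₅ }  = { ω₁, ω₂, ω₅ } ∪ { ω₄ }
  [16 total]
Iteration 5: already closed under ᶜ and ∪.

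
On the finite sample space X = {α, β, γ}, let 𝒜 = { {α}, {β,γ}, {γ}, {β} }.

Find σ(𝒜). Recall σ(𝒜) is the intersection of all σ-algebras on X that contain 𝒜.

Seed the family with 𝒜 together with ∅ and X: { {}, {α}, {β}, {γ}, {β,γ}, X }.
Iteration 1 (2 new):
  {α,β}  = {γ}ᶜ
  {α,γ}  = {β}ᶜ
  (now 8)
After Iteration 2 the family is unchanged; done.

Therefore σ(𝒜) = { {}, {α}, {β}, {γ}, {α,β}, {α,γ}, {β,γ}, X } (|σ(𝒜)| = 8).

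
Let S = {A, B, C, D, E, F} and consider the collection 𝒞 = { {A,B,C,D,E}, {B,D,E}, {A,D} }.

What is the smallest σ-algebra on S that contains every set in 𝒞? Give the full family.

Answer: σ(𝒞) = { ∅, {A}, {C}, {D}, {F}, {A,C}, {A,D}, {A,F}, {B,E}, {C,D}, {C,F}, {D,F}, {A,B,E}, {A,C,D}, {A,C,F}, {A,D,F}, {B,C,E}, {B,D,E}, {B,E,F}, {C,D,F}, {A,B,C,E}, {A,B,D,E}, {A,B,E,F}, {A,C,D,F}, {B,C,D,E}, {B,C,E,F}, {B,D,E,F}, {A,B,C,D,E}, {A,B,C,E,F}, {A,B,D,E,F}, {B,C,D,E,F}, S }

Working:
Initial family (5 sets): { ∅, {A,D}, {B,D,E}, {A,B,C,D,E}, S }.
Step 1. New:
  {F}  = ᶜ of {A,B,C,D,E}
  {A,C,F}  = ᶜ of {B,D,E}
  {A,B,D,E}  = {A,D} ∪ {B,D,E}
  {B,C,E,F}  = ᶜ of {A,D}
  [9 total]
Step 2: 7 new —
  {C,F}  = ᶜ of {A,B,D,E}
  {A,D,F}  = {F} ∪ {A,D}
  {A,C,D,F}  = {A,C,F} ∪ {A,D}
  {B,D,E,F}  = {F} ∪ {B,D,E}
  {A,B,C,E,F}  = {A,C,F} ∪ {B,C,E,F}
  {A,B,D,E,F}  = {A,B,D,E} ∪ {F}
  {B,C,D,E,F}  = {B,C,E,F} ∪ {B,D,E}
  [16 total]
Step 3. New:
  {A}  = ᶜ of {B,C,D,E,F}
  {C}  = ᶜ of {A,B,D,E,F}
  {D}  = ᶜ of {A,B,C,E,F}
  {A,C}  = ᶜ of {B,D,E,F}
  {B,E}  = ᶜ of {A,C,D,F}
  {B,C,E}  = ᶜ of {A,D,F}
  [22 total]
Step 4: 9 new —
  {A,F}  = {A} ∪ {F}
  {C,D}  = {C} ∪ {D}
  {D,F}  = {F} ∪ {D}
  {A,B,E}  = {B,E} ∪ {A}
  {A,C,D}  = {C} ∪ {A,D}
  {B,E,F}  = {B,E} ∪ {F}
  {C,D,F}  = {C,F} ∪ {D}
  {A,B,C,E}  = {B,E} ∪ {A,C}
  {B,C,D,E}  = {C} ∪ {B,D,E}
  [31 total]
Step 5: +1 →
  {A,B,E,F}  = ᶜ of {C,D}
  [32 total]
Step 6: no new sets; the family is a σ-algebra.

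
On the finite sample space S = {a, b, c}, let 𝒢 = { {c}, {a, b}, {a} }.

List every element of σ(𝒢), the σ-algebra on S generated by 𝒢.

Initial family (5 sets): { {}, {a}, {c}, {a, b}, S }.
Step 1: +2 →
  {a, c}  = {c} ∪ {a}
  {b, c}  = S∖{a}
  (now 7)
Step 2 adds 1:
  {b}  = S∖{a, c}
  (now 8)
Step 3: stable.

Hence σ(𝒢) has 8 members: { {}, {a}, {b}, {c}, {a, b}, {a, c}, {b, c}, S }.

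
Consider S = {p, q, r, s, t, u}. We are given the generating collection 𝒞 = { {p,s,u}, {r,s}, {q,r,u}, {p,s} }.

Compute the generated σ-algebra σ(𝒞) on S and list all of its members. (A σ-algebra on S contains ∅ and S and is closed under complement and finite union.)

Answer: σ(𝒞) = { {}, {p}, {q}, {r}, {s}, {t}, {u}, {p,q}, {p,r}, {p,s}, {p,t}, {p,u}, {q,r}, {q,s}, {q,t}, {q,u}, {r,s}, {r,t}, {r,u}, {s,t}, {s,u}, {t,u}, {p,q,r}, {p,q,s}, {p,q,t}, {p,q,u}, {p,r,s}, {p,r,t}, {p,r,u}, {p,s,t}, {p,s,u}, {p,t,u}, {q,r,s}, {q,r,t}, {q,r,u}, {q,s,t}, {q,s,u}, {q,t,u}, {r,s,t}, {r,s,u}, {r,t,u}, {s,t,u}, {p,q,r,s}, {p,q,r,t}, {p,q,r,u}, {p,q,s,t}, {p,q,s,u}, {p,q,t,u}, {p,r,s,t}, {p,r,s,u}, {p,r,t,u}, {p,s,t,u}, {q,r,s,t}, {q,r,s,u}, {q,r,t,u}, {q,s,t,u}, {r,s,t,u}, {p,q,r,s,t}, {p,q,r,s,u}, {p,q,r,t,u}, {p,q,s,t,u}, {p,r,s,t,u}, {q,r,s,t,u}, S }

Trace:
Initial family (6 sets): { {}, {p,s}, {r,s}, {p,s,u}, {q,r,u}, S }.
Step 1 (8 new):
  {p,r,s}  = {r,s} ∪ {p,s}
  {p,s,t}  = S∖{q,r,u}
  {q,r,t}  = S∖{p,s,u}
  {p,q,t,u}  = S∖{r,s}
  {p,r,s,u}  = {r,s} ∪ {p,s,u}
  {q,r,s,u}  = {r,s} ∪ {q,r,u}
  {q,r,t,u}  = S∖{p,s}
  {p,q,r,s,u}  = {p,s} ∪ {q,r,u}
  — 14 sets.
Step 2 adds 12:
  {t}  = S∖{p,q,r,s,u}
  {p,t}  = S∖{q,r,s,u}
  {q,t}  = S∖{p,r,s,u}
  {q,t,u}  = S∖{p,r,s}
  {p,r,s,t}  = {p,s,t} ∪ {r,s}
  {p,s,t,u}  = {p,s,t} ∪ {p,s,u}
  {q,r,s,t}  = {r,s} ∪ {q,r,t}
  {p,q,r,s,t}  = {p,s,t} ∪ {q,r,t}
  {p,q,r,t,u}  = {q,r,u} ∪ {p,q,t,u}
  {p,q,s,t,u}  = {p,s,t} ∪ {p,q,t,u}
  {p,r,s,t,u}  = {p,s,t} ∪ {p,r,s,u}
  {q,r,s,t,u}  = {r,s} ∪ {q,r,t,u}
  — 26 sets.
Step 3. New:
  {p}  = S∖{q,r,s,t,u}
  {q}  = S∖{p,r,s,t,u}
  {r}  = S∖{p,q,s,t,u}
  {s}  = S∖{p,q,r,t,u}
  {u}  = S∖{p,q,r,s,t}
  {p,u}  = S∖{q,r,s,t}
  {q,r}  = S∖{p,s,t,u}
  {q,u}  = S∖{p,r,s,t}
  {p,q,t}  = {q,t} ∪ {p,t}
  {r,s,t}  = {r,s} ∪ {t}
  {p,q,r,t}  = {p,t} ∪ {q,r,t}
  {p,q,s,t}  = {q,t} ∪ {p,s}
  — 38 sets.
Step 4: 23 new —
  {p,q}  = {q} ∪ {p}
  {p,r}  = {r} ∪ {p}
  {q,s}  = {q} ∪ {s}
  {r,t}  = {r} ∪ {t}
  {r,u}  = S∖{p,q,s,t}
  {s,t}  = {s} ∪ {t}
  {s,u}  = S∖{p,q,r,t}
  {t,u}  = {u} ∪ {t}
  {p,q,r}  = {q,r} ∪ {p}
  {p,q,s}  = {q} ∪ {p,s}
  {p,q,u}  = S∖{r,s,t}
  {p,r,t}  = {r} ∪ {p,t}
  {p,r,u}  = {p,u} ∪ {r}
  {p,t,u}  = {p,u} ∪ {p,t}
  {q,r,s}  = {r,s} ∪ {q}
  {q,s,t}  = {s} ∪ {q,t}
  {q,s,u}  = {q,u} ∪ {s}
  {r,s,u}  = S∖{p,q,t}
  {p,q,r,s}  = {q} ∪ {p,r,s}
  {p,q,r,u}  = {p,u} ∪ {q,r,u}
  {p,q,s,u}  = {q} ∪ {p,s,u}
  {q,s,t,u}  = {s} ∪ {q,t,u}
  {r,s,t,u}  = {r,s,t} ∪ {u}
  — 61 sets.
Step 5: +3 →
  {r,t,u}  = S∖{p,q,s}
  {s,t,u}  = S∖{p,q,r}
  {p,r,t,u}  = S∖{q,s}
  — 64 sets.
Step 6 adds nothing — fixpoint reached.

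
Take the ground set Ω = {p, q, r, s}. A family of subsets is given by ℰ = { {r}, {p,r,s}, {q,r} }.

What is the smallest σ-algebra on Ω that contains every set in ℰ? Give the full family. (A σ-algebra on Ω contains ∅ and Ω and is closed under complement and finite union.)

Start: ℰ ∪ {∅, Ω} = { {}, {r}, {q,r}, {p,r,s}, Ω }.
Round 1. New:
  {q}  = {p,r,s}ᶜ
  {p,s}  = {q,r}ᶜ
  {p,q,s}  = {r}ᶜ
  |family| = 8
Round 2: closed — nothing new.

|σ(ℰ)| = 8.  σ(ℰ) = { {}, {q}, {r}, {p,s}, {q,r}, {p,q,s}, {p,r,s}, Ω }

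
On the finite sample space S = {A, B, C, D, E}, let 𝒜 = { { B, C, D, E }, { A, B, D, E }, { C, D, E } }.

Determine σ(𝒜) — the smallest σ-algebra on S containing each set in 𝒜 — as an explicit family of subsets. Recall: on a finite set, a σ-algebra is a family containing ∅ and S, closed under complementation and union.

|σ(𝒜)| = 16.  σ(𝒜) = { ∅, { A }, { B }, { C }, { A, B }, { A, C }, { B, C }, { D, E }, { A, B, C }, { A, D, E }, { B, D, E }, { C, D, E }, { A, B, D, E }, { A, C, D, E }, { B, C, D, E }, S }

Trace:
Take S₀ = 𝒜 ∪ {∅, S} = { ∅, { C, D, E }, { A, B, D, E }, { B, C, D, E }, S }.
Pass 1 (3 new):
  { A }  = S∖{ B, C, D, E }
  { C }  = S∖{ A, B, D, E }
  { A, B }  = S∖{ C, D, E }
  |family| = 8
Pass 2: +3 →
  { A, C }  = { C } ∪ { A }
  { A, B, C }  = { C } ∪ { A, B }
  { A, C, D, E }  = { C, D, E } ∪ { A }
  |family| = 11
Pass 3 adds 3:
  { B }  = S∖{ A, C, D, E }
  { D, E }  = S∖{ A, B, C }
  { B, D, E }  = S∖{ A, C }
  |family| = 14
Pass 4 adds 2:
  { B, C }  = { C } ∪ { B }
  { A, D, E }  = { D, E } ∪ { A }
  |family| = 16
Pass 5: no new sets; the family is a σ-algebra.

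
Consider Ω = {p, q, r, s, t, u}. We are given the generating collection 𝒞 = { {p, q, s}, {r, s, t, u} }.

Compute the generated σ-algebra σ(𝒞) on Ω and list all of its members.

Seed the family with 𝒞 together with ∅ and Ω: { ∅, {p, q, s}, {r, s, t, u}, Ω }.
Iteration 1: 2 new —
  {p, q}  = ᶜ of {r, s, t, u}
  {r, t, u}  = ᶜ of {p, q, s}
Iteration 2: +1 →
  {p, q, r, t, u}  = {p, q} ∪ {r, t, u}
Iteration 3 adds 1:
  {s}  = ᶜ of {p, q, r, t, u}
Iteration 4: closed — nothing new.

σ(𝒞) = { ∅, {s}, {p, q}, {p, q, s}, {r, t, u}, {r, s, t, u}, {p, q, r, t, u}, Ω }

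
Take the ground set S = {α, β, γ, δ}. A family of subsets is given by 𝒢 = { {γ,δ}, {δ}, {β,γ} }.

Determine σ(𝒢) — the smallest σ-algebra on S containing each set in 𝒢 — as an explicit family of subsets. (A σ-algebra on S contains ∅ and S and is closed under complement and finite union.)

Start: 𝒢 ∪ {∅, S} = { {}, {δ}, {β,γ}, {γ,δ}, S }.
Round 1 (4 new):
  {α,β}  = S∖{γ,δ}
  {α,δ}  = S∖{β,γ}
  {α,β,γ}  = S∖{δ}
  {β,γ,δ}  = {γ,δ} ∪ {β,γ}
  — 9 sets.
Round 2. New:
  {α}  = S∖{β,γ,δ}
  {α,β,δ}  = {α,β} ∪ {α,δ}
  {α,γ,δ}  = {γ,δ} ∪ {α,δ}
  — 12 sets.
Round 3. New:
  {β}  = S∖{α,γ,δ}
  {γ}  = S∖{α,β,δ}
  — 14 sets.
Round 4: +2 →
  {α,γ}  = {γ} ∪ {α}
  {β,δ}  = {δ} ∪ {β}
  — 16 sets.
After Round 5 the family is unchanged; done.

Therefore σ(𝒢) = { {}, {α}, {β}, {γ}, {δ}, {α,β}, {α,γ}, {α,δ}, {β,γ}, {β,δ}, {γ,δ}, {α,β,γ}, {α,β,δ}, {α,γ,δ}, {β,γ,δ}, S } (|σ(𝒢)| = 16).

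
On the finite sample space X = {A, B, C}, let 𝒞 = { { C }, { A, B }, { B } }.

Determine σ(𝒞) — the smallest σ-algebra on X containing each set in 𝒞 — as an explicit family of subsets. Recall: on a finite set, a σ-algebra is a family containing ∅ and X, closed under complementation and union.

σ(𝒞) = { {}, { A }, { B }, { C }, { A, B }, { A, C }, { B, C }, X }

Trace:
Take S₀ = 𝒞 ∪ {∅, X} = { {}, { B }, { C }, { A, B }, X }.
Step 1 adds 2:
  { A, C }  = X∖{ B }
  { B, C }  = { C } ∪ { B }
Step 2 (1 new):
  { A }  = X∖{ B, C }
Step 3: already closed under ᶜ and ∪.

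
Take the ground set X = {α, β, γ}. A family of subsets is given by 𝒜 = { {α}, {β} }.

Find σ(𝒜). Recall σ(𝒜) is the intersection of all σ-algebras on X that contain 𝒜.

σ(𝒜) (8 sets): { {}, {α}, {β}, {γ}, {α, β}, {α, γ}, {β, γ}, X }

Working:
Take S₀ = 𝒜 ∪ {∅, X} = { {}, {α}, {β}, X }.
Step 1: 3 new —
  {α, β}  = {α} ∪ {β}
  {α, γ}  = complement {β}
  {β, γ}  = complement {α}
  (now 7)
Step 2. New:
  {γ}  = complement {α, β}
  (now 8)
Step 3: already closed under ᶜ and ∪.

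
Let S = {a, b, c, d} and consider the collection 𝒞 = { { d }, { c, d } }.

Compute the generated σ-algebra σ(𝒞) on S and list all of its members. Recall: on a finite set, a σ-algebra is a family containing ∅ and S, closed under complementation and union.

Begin from { ∅, { d }, { c, d }, S } (that is, 𝒞 plus ∅ and S).
Pass 1: +2 →
  { a, b }  = ᶜ of { c, d }
  { a, b, c }  = ᶜ of { d }
  — 6 sets.
Pass 2: +1 →
  { a, b, d }  = { a, b } ∪ { d }
  — 7 sets.
Pass 3. New:
  { c }  = ᶜ of { a, b, d }
  — 8 sets.
After Pass 4 the family is unchanged; done.

|σ(𝒞)| = 8.  σ(𝒞) = { ∅, { c }, { d }, { a, b }, { c, d }, { a, b, c }, { a, b, d }, S }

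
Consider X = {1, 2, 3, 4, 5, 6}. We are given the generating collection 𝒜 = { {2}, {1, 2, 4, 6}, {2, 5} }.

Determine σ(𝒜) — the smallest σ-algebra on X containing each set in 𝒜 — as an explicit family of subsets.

σ(𝒜) = { {}, {2}, {3}, {5}, {2, 3}, {2, 5}, {3, 5}, {1, 4, 6}, {2, 3, 5}, {1, 2, 4, 6}, {1, 3, 4, 6}, {1, 4, 5, 6}, {1, 2, 3, 4, 6}, {1, 2, 4, 5, 6}, {1, 3, 4, 5, 6}, X }

Check:
Initial family (5 sets): { {}, {2}, {2, 5}, {1, 2, 4, 6}, X }.
Step 1 (4 new):
  {3, 5}  = {1, 2, 4, 6}ᶜ
  {1, 3, 4, 6}  = {2, 5}ᶜ
  {1, 2, 4, 5, 6}  = {2, 5} ∪ {1, 2, 4, 6}
  {1, 3, 4, 5, 6}  = {2}ᶜ
  |family| = 9
Step 2. New:
  {3}  = {1, 2, 4, 5, 6}ᶜ
  {2, 3, 5}  = {2, 5} ∪ {3, 5}
  {1, 2, 3, 4, 6}  = {1, 2, 4, 6} ∪ {1, 3, 4, 6}
  |family| = 12
Step 3. New:
  {5}  = {1, 2, 3, 4, 6}ᶜ
  {2, 3}  = {3} ∪ {2}
  {1, 4, 6}  = {2, 3, 5}ᶜ
  |family| = 15
Step 4. New:
  {1, 4, 5, 6}  = {2, 3}ᶜ
  |family| = 16
Step 5: stable.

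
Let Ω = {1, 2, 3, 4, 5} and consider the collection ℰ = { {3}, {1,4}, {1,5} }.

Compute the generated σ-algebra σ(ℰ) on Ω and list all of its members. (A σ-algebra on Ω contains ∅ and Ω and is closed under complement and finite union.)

Take S₀ = ℰ ∪ {∅, Ω} = { {}, {3}, {1,4}, {1,5}, Ω }.
Iteration 1 (6 new):
  {1,3,4}  = {3} ∪ {1,4}
  {1,3,5}  = {3} ∪ {1,5}
  {1,4,5}  = {1,4} ∪ {1,5}
  {2,3,4}  = Ω∖{1,5}
  {2,3,5}  = Ω∖{1,4}
  {1,2,4,5}  = Ω∖{3}
Iteration 2. New:
  {2,3}  = Ω∖{1,4,5}
  {2,4}  = Ω∖{1,3,5}
  {2,5}  = Ω∖{1,3,4}
  {1,2,3,4}  = {2,3,4} ∪ {1,3,4}
  {1,2,3,5}  = {1,3,5} ∪ {2,3,5}
  {1,3,4,5}  = {1,4,5} ∪ {1,3,5}
  {2,3,4,5}  = {2,3,4} ∪ {2,3,5}
Iteration 3 (7 new):
  {1}  = Ω∖{2,3,4,5}
  {2}  = Ω∖{1,3,4,5}
  {4}  = Ω∖{1,2,3,5}
  {5}  = Ω∖{1,2,3,4}
  {1,2,4}  = {1,4} ∪ {2,4}
  {1,2,5}  = {2,5} ∪ {1,5}
  {2,4,5}  = {2,5} ∪ {2,4}
Iteration 4 adds 6:
  {1,2}  = {2} ∪ {1}
  {1,3}  = Ω∖{2,4,5}
  {3,4}  = Ω∖{1,2,5}
  {3,5}  = Ω∖{1,2,4}
  {4,5}  = {5} ∪ {4}
  {1,2,3}  = {2,3} ∪ {1}
Iteration 5. New:
  {3,4,5}  = Ω∖{1,2}
Iteration 6: closed — nothing new.

σ(ℰ) = { {}, {1}, {2}, {3}, {4}, {5}, {1,2}, {1,3}, {1,4}, {1,5}, {2,3}, {2,4}, {2,5}, {3,4}, {3,5}, {4,5}, {1,2,3}, {1,2,4}, {1,2,5}, {1,3,4}, {1,3,5}, {1,4,5}, {2,3,4}, {2,3,5}, {2,4,5}, {3,4,5}, {1,2,3,4}, {1,2,3,5}, {1,2,4,5}, {1,3,4,5}, {2,3,4,5}, Ω }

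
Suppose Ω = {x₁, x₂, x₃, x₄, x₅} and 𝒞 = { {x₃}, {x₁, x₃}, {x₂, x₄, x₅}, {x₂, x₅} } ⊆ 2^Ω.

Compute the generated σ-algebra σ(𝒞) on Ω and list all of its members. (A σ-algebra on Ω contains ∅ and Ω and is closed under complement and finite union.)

|σ(𝒞)| = 16.  σ(𝒞) = { ∅, {x₁}, {x₃}, {x₄}, {x₁, x₃}, {x₁, x₄}, {x₂, x₅}, {x₃, x₄}, {x₁, x₂, x₅}, {x₁, x₃, x₄}, {x₂, x₃, x₅}, {x₂, x₄, x₅}, {x₁, x₂, x₃, x₅}, {x₁, x₂, x₄, x₅}, {x₂, x₃, x₄, x₅}, Ω }

Derivation:
Begin from { ∅, {x₃}, {x₁, x₃}, {x₂, x₅}, {x₂, x₄, x₅}, Ω } (that is, 𝒞 plus ∅ and Ω).
Pass 1 adds 5:
  {x₁, x₃, x₄}  = ᶜ of {x₂, x₅}
  {x₂, x₃, x₅}  = {x₃} ∪ {x₂, x₅}
  {x₁, x₂, x₃, x₅}  = {x₂, x₅} ∪ {x₁, x₃}
  {x₁, x₂, x₄, x₅}  = ᶜ of {x₃}
  {x₂, x₃, x₄, x₅}  = {x₃} ∪ {x₂, x₄, x₅}
  |family| = 11
Pass 2. New:
  {x₁}  = ᶜ of {x₂, x₃, x₄, x₅}
  {x₄}  = ᶜ of {x₁, x₂, x₃, x₅}
  {x₁, x₄}  = ᶜ of {x₂, x₃, x₅}
  |family| = 14
Pass 3 adds 2:
  {x₃, x₄}  = {x₃} ∪ {x₄}
  {x₁, x₂, x₅}  = {x₂, x₅} ∪ {x₁}
  |family| = 16
Pass 4: already closed under ᶜ and ∪.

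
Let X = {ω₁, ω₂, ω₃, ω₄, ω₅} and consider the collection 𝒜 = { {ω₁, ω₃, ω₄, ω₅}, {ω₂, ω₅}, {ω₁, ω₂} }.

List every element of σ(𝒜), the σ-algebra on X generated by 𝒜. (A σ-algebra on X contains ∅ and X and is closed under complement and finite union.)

σ(𝒜) = { {}, {ω₁}, {ω₂}, {ω₅}, {ω₁, ω₂}, {ω₁, ω₅}, {ω₂, ω₅}, {ω₃, ω₄}, {ω₁, ω₂, ω₅}, {ω₁, ω₃, ω₄}, {ω₂, ω₃, ω₄}, {ω₃, ω₄, ω₅}, {ω₁, ω₂, ω₃, ω₄}, {ω₁, ω₃, ω₄, ω₅}, {ω₂, ω₃, ω₄, ω₅}, X }

Working:
Initial family (5 sets): { {}, {ω₁, ω₂}, {ω₂, ω₅}, {ω₁, ω₃, ω₄, ω₅}, X }.
Round 1: 4 new —
  {ω₂}  = complement {ω₁, ω₃, ω₄, ω₅}
  {ω₁, ω₂, ω₅}  = {ω₂, ω₅} ∪ {ω₁, ω₂}
  {ω₁, ω₃, ω₄}  = complement {ω₂, ω₅}
  {ω₃, ω₄, ω₅}  = complement {ω₁, ω₂}
  (now 9)
Round 2: +3 →
  {ω₃, ω₄}  = complement {ω₁, ω₂, ω₅}
  {ω₁, ω₂, ω₃, ω₄}  = {ω₁, ω₂} ∪ {ω₁, ω₃, ω₄}
  {ω₂, ω₃, ω₄, ω₅}  = {ω₂, ω₅} ∪ {ω₃, ω₄, ω₅}
  (now 12)
Round 3 (3 new):
  {ω₁}  = complement {ω₂, ω₃, ω₄, ω₅}
  {ω₅}  = complement {ω₁, ω₂, ω₃, ω₄}
  {ω₂, ω₃, ω₄}  = {ω₃, ω₄} ∪ {ω₂}
  (now 15)
Round 4. New:
  {ω₁, ω₅}  = complement {ω₂, ω₃, ω₄}
  (now 16)
Round 5: closed — nothing new.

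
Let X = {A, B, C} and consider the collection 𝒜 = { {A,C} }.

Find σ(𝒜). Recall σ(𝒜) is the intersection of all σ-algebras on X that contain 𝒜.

Begin from { {}, {A,C}, X } (that is, 𝒜 plus ∅ and X).
Round 1: +1 →
  {B}  = X∖{A,C}
  — 4 sets.
Round 2: closed — nothing new.

|σ(𝒜)| = 4.  σ(𝒜) = { {}, {B}, {A,C}, X }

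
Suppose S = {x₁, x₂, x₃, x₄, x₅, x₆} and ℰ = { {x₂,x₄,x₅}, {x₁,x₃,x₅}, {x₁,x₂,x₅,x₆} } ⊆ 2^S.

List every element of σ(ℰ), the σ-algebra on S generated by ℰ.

σ(ℰ) = { {}, {x₁}, {x₂}, {x₃}, {x₄}, {x₅}, {x₆}, {x₁,x₂}, {x₁,x₃}, {x₁,x₄}, {x₁,x₅}, {x₁,x₆}, {x₂,x₃}, {x₂,x₄}, {x₂,x₅}, {x₂,x₆}, {x₃,x₄}, {x₃,x₅}, {x₃,x₆}, {x₄,x₅}, {x₄,x₆}, {x₅,x₆}, {x₁,x₂,x₃}, {x₁,x₂,x₄}, {x₁,x₂,x₅}, {x₁,x₂,x₆}, {x₁,x₃,x₄}, {x₁,x₃,x₅}, {x₁,x₃,x₆}, {x₁,x₄,x₅}, {x₁,x₄,x₆}, {x₁,x₅,x₆}, {x₂,x₃,x₄}, {x₂,x₃,x₅}, {x₂,x₃,x₆}, {x₂,x₄,x₅}, {x₂,x₄,x₆}, {x₂,x₅,x₆}, {x₃,x₄,x₅}, {x₃,x₄,x₆}, {x₃,x₅,x₆}, {x₄,x₅,x₆}, {x₁,x₂,x₃,x₄}, {x₁,x₂,x₃,x₅}, {x₁,x₂,x₃,x₆}, {x₁,x₂,x₄,x₅}, {x₁,x₂,x₄,x₆}, {x₁,x₂,x₅,x₆}, {x₁,x₃,x₄,x₅}, {x₁,x₃,x₄,x₆}, {x₁,x₃,x₅,x₆}, {x₁,x₄,x₅,x₆}, {x₂,x₃,x₄,x₅}, {x₂,x₃,x₄,x₆}, {x₂,x₃,x₅,x₆}, {x₂,x₄,x₅,x₆}, {x₃,x₄,x₅,x₆}, {x₁,x₂,x₃,x₄,x₅}, {x₁,x₂,x₃,x₄,x₆}, {x₁,x₂,x₃,x₅,x₆}, {x₁,x₂,x₄,x₅,x₆}, {x₁,x₃,x₄,x₅,x₆}, {x₂,x₃,x₄,x₅,x₆}, S }

Trace:
Initial family (5 sets): { {}, {x₁,x₃,x₅}, {x₂,x₄,x₅}, {x₁,x₂,x₅,x₆}, S }.
Iteration 1 adds 6:
  {x₃,x₄}  = S∖{x₁,x₂,x₅,x₆}
  {x₁,x₃,x₆}  = S∖{x₂,x₄,x₅}
  {x₂,x₄,x₆}  = S∖{x₁,x₃,x₅}
  {x₁,x₂,x₃,x₄,x₅}  = {x₁,x₃,x₅} ∪ {x₂,x₄,x₅}
  {x₁,x₂,x₃,x₅,x₆}  = {x₁,x₃,x₅} ∪ {x₁,x₂,x₅,x₆}
  {x₁,x₂,x₄,x₅,x₆}  = {x₂,x₄,x₅} ∪ {x₁,x₂,x₅,x₆}
  |family| = 11
Iteration 2 adds 10:
  {x₃}  = S∖{x₁,x₂,x₄,x₅,x₆}
  {x₄}  = S∖{x₁,x₂,x₃,x₅,x₆}
  {x₆}  = S∖{x₁,x₂,x₃,x₄,x₅}
  {x₁,x₃,x₄,x₅}  = {x₃,x₄} ∪ {x₁,x₃,x₅}
  {x₁,x₃,x₄,x₆}  = {x₃,x₄} ∪ {x₁,x₃,x₆}
  {x₁,x₃,x₅,x₆}  = {x₁,x₃,x₆} ∪ {x₁,x₃,x₅}
  {x₂,x₃,x₄,x₅}  = {x₃,x₄} ∪ {x₂,x₄,x₅}
  {x₂,x₃,x₄,x₆}  = {x₂,x₄,x₆} ∪ {x₃,x₄}
  {x₂,x₄,x₅,x₆}  = {x₂,x₄,x₆} ∪ {x₂,x₄,x₅}
  {x₁,x₂,x₃,x₄,x₆}  = {x₂,x₄,x₆} ∪ {x₁,x₃,x₆}
  |family| = 21
Iteration 3 (12 new):
  {x₅}  = S∖{x₁,x₂,x₃,x₄,x₆}
  {x₁,x₃}  = S∖{x₂,x₄,x₅,x₆}
  {x₁,x₅}  = S∖{x₂,x₃,x₄,x₆}
  {x₁,x₆}  = S∖{x₂,x₃,x₄,x₅}
  {x₂,x₄}  = S∖{x₁,x₃,x₅,x₆}
  {x₂,x₅}  = S∖{x₁,x₃,x₄,x₆}
  {x₂,x₆}  = S∖{x₁,x₃,x₄,x₅}
  {x₃,x₆}  = {x₆} ∪ {x₃}
  {x₄,x₆}  = {x₆} ∪ {x₄}
  {x₃,x₄,x₆}  = {x₃,x₄} ∪ {x₆}
  {x₁,x₃,x₄,x₅,x₆}  = {x₃,x₄} ∪ {x₁,x₃,x₅,x₆}
  {x₂,x₃,x₄,x₅,x₆}  = {x₂,x₄,x₆} ∪ {x₂,x₃,x₄,x₅}
  |family| = 33
Iteration 4 adds 26:
  {x₁}  = S∖{x₂,x₃,x₄,x₅,x₆}
  {x₂}  = S∖{x₁,x₃,x₄,x₅,x₆}
  {x₃,x₅}  = {x₅} ∪ {x₃}
  {x₄,x₅}  = {x₅} ∪ {x₄}
  {x₅,x₆}  = {x₆} ∪ {x₅}
  {x₁,x₂,x₅}  = S∖{x₃,x₄,x₆}
  {x₁,x₂,x₆}  = {x₁,x₆} ∪ {x₂,x₆}
  {x₁,x₃,x₄}  = {x₃,x₄} ∪ {x₁,x₃}
  {x₁,x₄,x₅}  = {x₁,x₅} ∪ {x₄}
  {x₁,x₄,x₆}  = {x₁,x₆} ∪ {x₄}
  {x₁,x₅,x₆}  = {x₁,x₆} ∪ {x₅}
  {x₂,x₃,x₄}  = {x₃,x₄} ∪ {x₂,x₄}
  {x₂,x₃,x₅}  = {x₂,x₅} ∪ {x₃}
  {x₂,x₃,x₆}  = {x₂,x₆} ∪ {x₃}
  {x₂,x₅,x₆}  = {x₂,x₅} ∪ {x₂,x₆}
  {x₃,x₄,x₅}  = {x₃,x₄} ∪ {x₅}
  {x₃,x₅,x₆}  = {x₅} ∪ {x₃,x₆}
  {x₄,x₅,x₆}  = {x₅} ∪ {x₄,x₆}
  {x₁,x₂,x₃,x₄}  = {x₁,x₃} ∪ {x₂,x₄}
  {x₁,x₂,x₃,x₅}  = S∖{x₄,x₆}
  {x₁,x₂,x₃,x₆}  = {x₁,x₃,x₆} ∪ {x₂,x₆}
  {x₁,x₂,x₄,x₅}  = S∖{x₃,x₆}
  {x₁,x₂,x₄,x₆}  = {x₂,x₄,x₆} ∪ {x₁,x₆}
  {x₁,x₄,x₅,x₆}  = {x₁,x₅} ∪ {x₄,x₆}
  {x₂,x₃,x₅,x₆}  = {x₂,x₅} ∪ {x₃,x₆}
  {x₃,x₄,x₅,x₆}  = {x₅} ∪ {x₃,x₄,x₆}
  |family| = 59
Iteration 5. New:
  {x₁,x₂}  = S∖{x₃,x₄,x₅,x₆}
  {x₁,x₄}  = S∖{x₂,x₃,x₅,x₆}
  {x₂,x₃}  = S∖{x₁,x₄,x₅,x₆}
  {x₁,x₂,x₃}  = S∖{x₄,x₅,x₆}
  {x₁,x₂,x₄}  = S∖{x₃,x₅,x₆}
  |family| = 64
Iteration 6: stable.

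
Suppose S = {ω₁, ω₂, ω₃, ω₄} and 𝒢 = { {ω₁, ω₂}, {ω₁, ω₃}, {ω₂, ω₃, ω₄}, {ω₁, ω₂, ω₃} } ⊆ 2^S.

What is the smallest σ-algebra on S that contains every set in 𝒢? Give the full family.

|σ(𝒢)| = 16.  σ(𝒢) = { {}, {ω₁}, {ω₂}, {ω₃}, {ω₄}, {ω₁, ω₂}, {ω₁, ω₃}, {ω₁, ω₄}, {ω₂, ω₃}, {ω₂, ω₄}, {ω₃, ω₄}, {ω₁, ω₂, ω₃}, {ω₁, ω₂, ω₄}, {ω₁, ω₃, ω₄}, {ω₂, ω₃, ω₄}, S }

Check:
Start: 𝒢 ∪ {∅, S} = { {}, {ω₁, ω₂}, {ω₁, ω₃}, {ω₁, ω₂, ω₃}, {ω₂, ω₃, ω₄}, S }.
Round 1. New:
  {ω₁}  = {ω₂, ω₃, ω₄}ᶜ
  {ω₄}  = {ω₁, ω₂, ω₃}ᶜ
  {ω₂, ω₄}  = {ω₁, ω₃}ᶜ
  {ω₃, ω₄}  = {ω₁, ω₂}ᶜ
  |family| = 10
Round 2 (3 new):
  {ω₁, ω₄}  = {ω₄} ∪ {ω₁}
  {ω₁, ω₂, ω₄}  = {ω₁, ω₂} ∪ {ω₄}
  {ω₁, ω₃, ω₄}  = {ω₃, ω₄} ∪ {ω₁, ω₃}
  |family| = 13
Round 3: 3 new —
  {ω₂}  = {ω₁, ω₃, ω₄}ᶜ
  {ω₃}  = {ω₁, ω₂, ω₄}ᶜ
  {ω₂, ω₃}  = {ω₁, ω₄}ᶜ
  |family| = 16
Round 4: already closed under ᶜ and ∪.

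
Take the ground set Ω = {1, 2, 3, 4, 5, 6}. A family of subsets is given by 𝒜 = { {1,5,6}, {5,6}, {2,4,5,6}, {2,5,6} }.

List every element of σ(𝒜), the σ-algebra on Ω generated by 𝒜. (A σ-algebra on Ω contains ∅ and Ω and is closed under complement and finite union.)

σ(𝒜) (32 sets): { {}, {1}, {2}, {3}, {4}, {1,2}, {1,3}, {1,4}, {2,3}, {2,4}, {3,4}, {5,6}, {1,2,3}, {1,2,4}, {1,3,4}, {1,5,6}, {2,3,4}, {2,5,6}, {3,5,6}, {4,5,6}, {1,2,3,4}, {1,2,5,6}, {1,3,5,6}, {1,4,5,6}, {2,3,5,6}, {2,4,5,6}, {3,4,5,6}, {1,2,3,5,6}, {1,2,4,5,6}, {1,3,4,5,6}, {2,3,4,5,6}, Ω }

Derivation:
Initial family (6 sets): { {}, {5,6}, {1,5,6}, {2,5,6}, {2,4,5,6}, Ω }.
Iteration 1: +6 →
  {1,3}  = complement {2,4,5,6}
  {1,3,4}  = complement {2,5,6}
  {2,3,4}  = complement {1,5,6}
  {1,2,3,4}  = complement {5,6}
  {1,2,5,6}  = {1,5,6} ∪ {2,5,6}
  {1,2,4,5,6}  = {2,4,5,6} ∪ {1,5,6}
Iteration 2: +6 →
  {3}  = complement {1,2,4,5,6}
  {3,4}  = complement {1,2,5,6}
  {1,3,5,6}  = {5,6} ∪ {1,3}
  {1,2,3,5,6}  = {2,5,6} ∪ {1,3}
  {1,3,4,5,6}  = {5,6} ∪ {1,3,4}
  {2,3,4,5,6}  = {2,3,4} ∪ {5,6}
Iteration 3: 7 new —
  {1}  = complement {2,3,4,5,6}
  {2}  = complement {1,3,4,5,6}
  {4}  = complement {1,2,3,5,6}
  {2,4}  = complement {1,3,5,6}
  {3,5,6}  = {3} ∪ {5,6}
  {2,3,5,6}  = {3} ∪ {2,5,6}
  {3,4,5,6}  = {3,4} ∪ {5,6}
Iteration 4: +7 →
  {1,2}  = complement {3,4,5,6}
  {1,4}  = complement {2,3,5,6}
  {2,3}  = {2} ∪ {3}
  {1,2,3}  = {2} ∪ {1,3}
  {1,2,4}  = complement {3,5,6}
  {4,5,6}  = {5,6} ∪ {4}
  {1,4,5,6}  = {1,5,6} ∪ {4}
Iteration 5: already closed under ᶜ and ∪.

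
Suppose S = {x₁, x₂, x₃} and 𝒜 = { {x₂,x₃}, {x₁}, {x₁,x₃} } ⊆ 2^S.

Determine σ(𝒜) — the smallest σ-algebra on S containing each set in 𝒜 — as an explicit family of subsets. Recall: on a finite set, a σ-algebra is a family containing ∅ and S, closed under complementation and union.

|σ(𝒜)| = 8.  σ(𝒜) = { {}, {x₁}, {x₂}, {x₃}, {x₁,x₂}, {x₁,x₃}, {x₂,x₃}, S }

Check:
Start: 𝒜 ∪ {∅, S} = { {}, {x₁}, {x₁,x₃}, {x₂,x₃}, S }.
Iteration 1. New:
  {x₂}  = complement {x₁,x₃}
Iteration 2. New:
  {x₁,x₂}  = {x₂} ∪ {x₁}
Iteration 3: +1 →
  {x₃}  = complement {x₁,x₂}
Iteration 4: no new sets; the family is a σ-algebra.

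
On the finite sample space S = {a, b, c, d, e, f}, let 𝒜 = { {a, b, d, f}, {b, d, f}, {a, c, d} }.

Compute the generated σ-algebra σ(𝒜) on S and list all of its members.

Take S₀ = 𝒜 ∪ {∅, S} = { {}, {a, c, d}, {b, d, f}, {a, b, d, f}, S }.
Pass 1. New:
  {c, e}  = S∖{a, b, d, f}
  {a, c, e}  = S∖{b, d, f}
  {b, e, f}  = S∖{a, c, d}
  {a, b, c, d, f}  = {b, d, f} ∪ {a, c, d}
  — 9 sets.
Pass 2 (7 new):
  {e}  = S∖{a, b, c, d, f}
  {a, c, d, e}  = {a, c, e} ∪ {a, c, d}
  {b, c, e, f}  = {b, e, f} ∪ {c, e}
  {b, d, e, f}  = {b, d, f} ∪ {b, e, f}
  {a, b, c, e, f}  = {a, c, e} ∪ {b, e, f}
  {a, b, d, e, f}  = {a, b, d, f} ∪ {b, e, f}
  {b, c, d, e, f}  = {b, d, f} ∪ {c, e}
  — 16 sets.
Pass 3 (6 new):
  {a}  = S∖{b, c, d, e, f}
  {c}  = S∖{a, b, d, e, f}
  {d}  = S∖{a, b, c, e, f}
  {a, c}  = S∖{b, d, e, f}
  {a, d}  = S∖{b, c, e, f}
  {b, f}  = S∖{a, c, d, e}
  — 22 sets.
Pass 4: 10 new —
  {a, e}  = {a} ∪ {e}
  {c, d}  = {c} ∪ {d}
  {d, e}  = {e} ∪ {d}
  {a, b, f}  = {a} ∪ {b, f}
  {a, d, e}  = {e} ∪ {a, d}
  {b, c, f}  = {b, f} ∪ {c}
  {c, d, e}  = {c, e} ∪ {d}
  {a, b, c, f}  = {b, f} ∪ {a, c}
  {a, b, e, f}  = {a} ∪ {b, e, f}
  {b, c, d, f}  = {b, d, f} ∪ {c}
  — 32 sets.
Pass 5 adds nothing — fixpoint reached.

|σ(𝒜)| = 32.  σ(𝒜) = { {}, {a}, {c}, {d}, {e}, {a, c}, {a, d}, {a, e}, {b, f}, {c, d}, {c, e}, {d, e}, {a, b, f}, {a, c, d}, {a, c, e}, {a, d, e}, {b, c, f}, {b, d, f}, {b, e, f}, {c, d, e}, {a, b, c, f}, {a, b, d, f}, {a, b, e, f}, {a, c, d, e}, {b, c, d, f}, {b, c, e, f}, {b, d, e, f}, {a, b, c, d, f}, {a, b, c, e, f}, {a, b, d, e, f}, {b, c, d, e, f}, S }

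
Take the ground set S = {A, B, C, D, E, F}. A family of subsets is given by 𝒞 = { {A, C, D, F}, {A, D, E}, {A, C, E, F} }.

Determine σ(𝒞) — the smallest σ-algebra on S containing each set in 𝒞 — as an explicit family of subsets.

Answer: σ(𝒞) = { ∅, {A}, {B}, {D}, {E}, {A, B}, {A, D}, {A, E}, {B, D}, {B, E}, {C, F}, {D, E}, {A, B, D}, {A, B, E}, {A, C, F}, {A, D, E}, {B, C, F}, {B, D, E}, {C, D, F}, {C, E, F}, {A, B, C, F}, {A, B, D, E}, {A, C, D, F}, {A, C, E, F}, {B, C, D, F}, {B, C, E, F}, {C, D, E, F}, {A, B, C, D, F}, {A, B, C, E, F}, {A, C, D, E, F}, {B, C, D, E, F}, S }

Check:
Initial family (5 sets): { ∅, {A, D, E}, {A, C, D, F}, {A, C, E, F}, S }.
Round 1: 4 new —
  {B, D}  = complement {A, C, E, F}
  {B, E}  = complement {A, C, D, F}
  {B, C, F}  = complement {A, D, E}
  {A, C, D, E, F}  = {A, C, E, F} ∪ {A, D, E}
  |family| = 9
Round 2: +7 →
  {B}  = complement {A, C, D, E, F}
  {B, D, E}  = {B, E} ∪ {B, D}
  {A, B, D, E}  = {A, D, E} ∪ {B, E}
  {B, C, D, F}  = {B, C, F} ∪ {B, D}
  {B, C, E, F}  = {B, E} ∪ {B, C, F}
  {A, B, C, D, F}  = {B, C, F} ∪ {A, C, D, F}
  {A, B, C, E, F}  = {A, C, E, F} ∪ {B, E}
  |family| = 16
Round 3: +7 →
  {D}  = complement {A, B, C, E, F}
  {E}  = complement {A, B, C, D, F}
  {A, D}  = complement {B, C, E, F}
  {A, E}  = complement {B, C, D, F}
  {C, F}  = complement {A, B, D, E}
  {A, C, F}  = complement {B, D, E}
  {B, C, D, E, F}  = {B, E} ∪ {B, C, D, F}
  |family| = 23
Round 4: 7 new —
  {A}  = complement {B, C, D, E, F}
  {D, E}  = {E} ∪ {D}
  {A, B, D}  = {B} ∪ {A, D}
  {A, B, E}  = {B, E} ∪ {A, E}
  {C, D, F}  = {C, F} ∪ {D}
  {C, E, F}  = {E} ∪ {C, F}
  {A, B, C, F}  = {A, C, F} ∪ {B, C, F}
  |family| = 30
Round 5: +2 →
  {A, B}  = {A} ∪ {B}
  {C, D, E, F}  = {E} ∪ {C, D, F}
  |family| = 32
Round 6: no new sets; the family is a σ-algebra.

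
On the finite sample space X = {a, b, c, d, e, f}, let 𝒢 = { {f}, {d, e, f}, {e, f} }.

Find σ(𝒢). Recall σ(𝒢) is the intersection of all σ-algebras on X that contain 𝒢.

Take S₀ = 𝒢 ∪ {∅, X} = { {}, {f}, {e, f}, {d, e, f}, X }.
Round 1 (3 new):
  {a, b, c}  = {d, e, f}ᶜ
  {a, b, c, d}  = {e, f}ᶜ
  {a, b, c, d, e}  = {f}ᶜ
  (now 8)
Round 2: +3 →
  {a, b, c, f}  = {a, b, c} ∪ {f}
  {a, b, c, d, f}  = {a, b, c, d} ∪ {f}
  {a, b, c, e, f}  = {a, b, c} ∪ {e, f}
  (now 11)
Round 3 (3 new):
  {d}  = {a, b, c, e, f}ᶜ
  {e}  = {a, b, c, d, f}ᶜ
  {d, e}  = {a, b, c, f}ᶜ
  (now 14)
Round 4: +2 →
  {d, f}  = {d} ∪ {f}
  {a, b, c, e}  = {a, b, c} ∪ {e}
  (now 16)
Round 5 adds nothing — fixpoint reached.

Therefore σ(𝒢) = { {}, {d}, {e}, {f}, {d, e}, {d, f}, {e, f}, {a, b, c}, {d, e, f}, {a, b, c, d}, {a, b, c, e}, {a, b, c, f}, {a, b, c, d, e}, {a, b, c, d, f}, {a, b, c, e, f}, X } (|σ(𝒢)| = 16).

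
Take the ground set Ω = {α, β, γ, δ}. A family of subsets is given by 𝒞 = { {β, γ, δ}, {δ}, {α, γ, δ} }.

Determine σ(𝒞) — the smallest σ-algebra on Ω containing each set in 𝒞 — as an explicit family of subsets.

Begin from { {}, {δ}, {α, γ, δ}, {β, γ, δ}, Ω } (that is, 𝒞 plus ∅ and Ω).
Step 1: +3 →
  {α}  = Ω∖{β, γ, δ}
  {β}  = Ω∖{α, γ, δ}
  {α, β, γ}  = Ω∖{δ}
  [8 total]
Step 2 adds 3:
  {α, β}  = {β} ∪ {α}
  {α, δ}  = {δ} ∪ {α}
  {β, δ}  = {δ} ∪ {β}
  [11 total]
Step 3: +4 →
  {α, γ}  = Ω∖{β, δ}
  {β, γ}  = Ω∖{α, δ}
  {γ, δ}  = Ω∖{α, β}
  {α, β, δ}  = {α, δ} ∪ {α, β}
  [15 total]
Step 4. New:
  {γ}  = Ω∖{α, β, δ}
  [16 total]
Step 5 adds nothing — fixpoint reached.

Hence σ(𝒞) has 16 members: { {}, {α}, {β}, {γ}, {δ}, {α, β}, {α, γ}, {α, δ}, {β, γ}, {β, δ}, {γ, δ}, {α, β, γ}, {α, β, δ}, {α, γ, δ}, {β, γ, δ}, Ω }.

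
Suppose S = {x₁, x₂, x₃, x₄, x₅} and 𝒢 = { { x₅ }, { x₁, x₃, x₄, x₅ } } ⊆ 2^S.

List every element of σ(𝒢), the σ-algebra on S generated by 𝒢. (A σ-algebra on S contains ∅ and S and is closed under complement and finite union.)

σ(𝒢) (8 sets): { {}, { x₂ }, { x₅ }, { x₂, x₅ }, { x₁, x₃, x₄ }, { x₁, x₂, x₃, x₄ }, { x₁, x₃, x₄, x₅ }, S }

Derivation:
Take S₀ = 𝒢 ∪ {∅, S} = { {}, { x₅ }, { x₁, x₃, x₄, x₅ }, S }.
Step 1: +2 →
  { x₂ }  = ᶜ of { x₁, x₃, x₄, x₅ }
  { x₁, x₂, x₃, x₄ }  = ᶜ of { x₅ }
Step 2 adds 1:
  { x₂, x₅ }  = { x₂ } ∪ { x₅ }
Step 3 (1 new):
  { x₁, x₃, x₄ }  = ᶜ of { x₂, x₅ }
Step 4: stable.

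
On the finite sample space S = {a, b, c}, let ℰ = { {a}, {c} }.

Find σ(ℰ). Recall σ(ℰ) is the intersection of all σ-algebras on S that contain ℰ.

Answer: σ(ℰ) = { {}, {a}, {b}, {c}, {a,b}, {a,c}, {b,c}, S }

Check:
Begin from { {}, {a}, {c}, S } (that is, ℰ plus ∅ and S).
Step 1 (3 new):
  {a,b}  = complement {c}
  {a,c}  = {c} ∪ {a}
  {b,c}  = complement {a}
Step 2: 1 new —
  {b}  = complement {a,c}
Step 3: stable.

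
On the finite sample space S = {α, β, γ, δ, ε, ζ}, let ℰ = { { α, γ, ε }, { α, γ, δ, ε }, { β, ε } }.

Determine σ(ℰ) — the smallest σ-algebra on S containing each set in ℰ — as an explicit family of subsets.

|σ(ℰ)| = 32.  σ(ℰ) = { {}, { β }, { δ }, { ε }, { ζ }, { α, γ }, { β, δ }, { β, ε }, { β, ζ }, { δ, ε }, { δ, ζ }, { ε, ζ }, { α, β, γ }, { α, γ, δ }, { α, γ, ε }, { α, γ, ζ }, { β, δ, ε }, { β, δ, ζ }, { β, ε, ζ }, { δ, ε, ζ }, { α, β, γ, δ }, { α, β, γ, ε }, { α, β, γ, ζ }, { α, γ, δ, ε }, { α, γ, δ, ζ }, { α, γ, ε, ζ }, { β, δ, ε, ζ }, { α, β, γ, δ, ε }, { α, β, γ, δ, ζ }, { α, β, γ, ε, ζ }, { α, γ, δ, ε, ζ }, S }

Derivation:
Start: ℰ ∪ {∅, S} = { {}, { β, ε }, { α, γ, ε }, { α, γ, δ, ε }, S }.
Iteration 1 (5 new):
  { β, ζ }  = complement { α, γ, δ, ε }
  { β, δ, ζ }  = complement { α, γ, ε }
  { α, β, γ, ε }  = { β, ε } ∪ { α, γ, ε }
  { α, γ, δ, ζ }  = complement { β, ε }
  { α, β, γ, δ, ε }  = { β, ε } ∪ { α, γ, δ, ε }
Iteration 2 (7 new):
  { ζ }  = complement { α, β, γ, δ, ε }
  { δ, ζ }  = complement { α, β, γ, ε }
  { β, ε, ζ }  = { β, ε } ∪ { β, ζ }
  { β, δ, ε, ζ }  = { β, δ, ζ } ∪ { β, ε }
  { α, β, γ, δ, ζ }  = { β, δ, ζ } ∪ { α, γ, δ, ζ }
  { α, β, γ, ε, ζ }  = { α, γ, ε } ∪ { β, ζ }
  { α, γ, δ, ε, ζ }  = { α, γ, ε } ∪ { α, γ, δ, ζ }
Iteration 3 adds 6:
  { β }  = complement { α, γ, δ, ε, ζ }
  { δ }  = complement { α, β, γ, ε, ζ }
  { ε }  = complement { α, β, γ, δ, ζ }
  { α, γ }  = complement { β, δ, ε, ζ }
  { α, γ, δ }  = complement { β, ε, ζ }
  { α, γ, ε, ζ }  = { α, γ, ε } ∪ { ζ }
Iteration 4: 9 new —
  { β, δ }  = complement { α, γ, ε, ζ }
  { δ, ε }  = { ε } ∪ { δ }
  { ε, ζ }  = { ζ } ∪ { ε }
  { α, β, γ }  = { β } ∪ { α, γ }
  { α, γ, ζ }  = { ζ } ∪ { α, γ }
  { β, δ, ε }  = { β, ε } ∪ { δ }
  { δ, ε, ζ }  = { ε } ∪ { δ, ζ }
  { α, β, γ, δ }  = { β } ∪ { α, γ, δ }
  { α, β, γ, ζ }  = { β, ζ } ∪ { α, γ }
Iteration 5: stable.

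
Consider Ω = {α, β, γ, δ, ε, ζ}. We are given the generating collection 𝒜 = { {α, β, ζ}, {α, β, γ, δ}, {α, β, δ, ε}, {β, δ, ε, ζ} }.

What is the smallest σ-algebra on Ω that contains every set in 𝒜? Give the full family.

σ(𝒜) = { {}, {α}, {β}, {γ}, {δ}, {ε}, {ζ}, {α, β}, {α, γ}, {α, δ}, {α, ε}, {α, ζ}, {β, γ}, {β, δ}, {β, ε}, {β, ζ}, {γ, δ}, {γ, ε}, {γ, ζ}, {δ, ε}, {δ, ζ}, {ε, ζ}, {α, β, γ}, {α, β, δ}, {α, β, ε}, {α, β, ζ}, {α, γ, δ}, {α, γ, ε}, {α, γ, ζ}, {α, δ, ε}, {α, δ, ζ}, {α, ε, ζ}, {β, γ, δ}, {β, γ, ε}, {β, γ, ζ}, {β, δ, ε}, {β, δ, ζ}, {β, ε, ζ}, {γ, δ, ε}, {γ, δ, ζ}, {γ, ε, ζ}, {δ, ε, ζ}, {α, β, γ, δ}, {α, β, γ, ε}, {α, β, γ, ζ}, {α, β, δ, ε}, {α, β, δ, ζ}, {α, β, ε, ζ}, {α, γ, δ, ε}, {α, γ, δ, ζ}, {α, γ, ε, ζ}, {α, δ, ε, ζ}, {β, γ, δ, ε}, {β, γ, δ, ζ}, {β, γ, ε, ζ}, {β, δ, ε, ζ}, {γ, δ, ε, ζ}, {α, β, γ, δ, ε}, {α, β, γ, δ, ζ}, {α, β, γ, ε, ζ}, {α, β, δ, ε, ζ}, {α, γ, δ, ε, ζ}, {β, γ, δ, ε, ζ}, Ω }

Derivation:
Take S₀ = 𝒜 ∪ {∅, Ω} = { {}, {α, β, ζ}, {α, β, γ, δ}, {α, β, δ, ε}, {β, δ, ε, ζ}, Ω }.
Iteration 1: 7 new —
  {α, γ}  = {β, δ, ε, ζ}ᶜ
  {γ, ζ}  = {α, β, δ, ε}ᶜ
  {ε, ζ}  = {α, β, γ, δ}ᶜ
  {γ, δ, ε}  = {α, β, ζ}ᶜ
  {α, β, γ, δ, ε}  = {α, β, γ, δ} ∪ {α, β, δ, ε}
  {α, β, γ, δ, ζ}  = {α, β, γ, δ} ∪ {α, β, ζ}
  {α, β, δ, ε, ζ}  = {β, δ, ε, ζ} ∪ {α, β, ζ}
  (now 13)
Iteration 2: 11 new —
  {γ}  = {α, β, δ, ε, ζ}ᶜ
  {ε}  = {α, β, γ, δ, ζ}ᶜ
  {ζ}  = {α, β, γ, δ, ε}ᶜ
  {α, γ, ζ}  = {α, γ} ∪ {γ, ζ}
  {γ, ε, ζ}  = {ε, ζ} ∪ {γ, ζ}
  {α, β, γ, ζ}  = {α, γ} ∪ {α, β, ζ}
  {α, β, ε, ζ}  = {ε, ζ} ∪ {α, β, ζ}
  {α, γ, δ, ε}  = {γ, δ, ε} ∪ {α, γ}
  {α, γ, ε, ζ}  = {ε, ζ} ∪ {α, γ}
  {γ, δ, ε, ζ}  = {γ, δ, ε} ∪ {ε, ζ}
  {β, γ, δ, ε, ζ}  = {γ, δ, ε} ∪ {β, δ, ε, ζ}
  (now 24)
Iteration 3: +12 →
  {α}  = {β, γ, δ, ε, ζ}ᶜ
  {α, β}  = {γ, δ, ε, ζ}ᶜ
  {β, δ}  = {α, γ, ε, ζ}ᶜ
  {β, ζ}  = {α, γ, δ, ε}ᶜ
  {γ, δ}  = {α, β, ε, ζ}ᶜ
  {γ, ε}  = {ε} ∪ {γ}
  {δ, ε}  = {α, β, γ, ζ}ᶜ
  {α, β, δ}  = {γ, ε, ζ}ᶜ
  {α, γ, ε}  = {α, γ} ∪ {ε}
  {β, δ, ε}  = {α, γ, ζ}ᶜ
  {α, β, γ, ε, ζ}  = {ε, ζ} ∪ {α, β, γ, ζ}
  {α, γ, δ, ε, ζ}  = {γ, δ, ε} ∪ {α, γ, ζ}
  (now 36)
Iteration 4 (21 new):
  {β}  = {α, γ, δ, ε, ζ}ᶜ
  {δ}  = {α, β, γ, ε, ζ}ᶜ
  {α, ε}  = {ε} ∪ {α}
  {α, ζ}  = {ζ} ∪ {α}
  {α, β, γ}  = {α, β} ∪ {γ}
  {α, β, ε}  = {α, β} ∪ {ε}
  {α, γ, δ}  = {γ, δ} ∪ {α, γ}
  {α, δ, ε}  = {δ, ε} ∪ {α}
  {α, ε, ζ}  = {ε, ζ} ∪ {α}
  {β, γ, δ}  = {γ, δ} ∪ {β, δ}
  {β, γ, ζ}  = {β, ζ} ∪ {γ}
  {β, δ, ζ}  = {α, γ, ε}ᶜ
  {β, ε, ζ}  = {ε, ζ} ∪ {β, ζ}
  {γ, δ, ζ}  = {γ, δ} ∪ {ζ}
  {δ, ε, ζ}  = {ε, ζ} ∪ {δ, ε}
  {α, β, γ, ε}  = {α, β} ∪ {α, γ, ε}
  {α, β, δ, ζ}  = {γ, ε}ᶜ
  {α, γ, δ, ζ}  = {γ, δ} ∪ {α, γ, ζ}
  {β, γ, δ, ε}  = {γ, δ, ε} ∪ {β, δ}
  {β, γ, δ, ζ}  = {γ, δ} ∪ {β, ζ}
  {β, γ, ε, ζ}  = {β, ζ} ∪ {γ, ε, ζ}
  (now 57)
Iteration 5 (7 new):
  {α, δ}  = {β, γ, ε, ζ}ᶜ
  {β, γ}  = {β} ∪ {γ}
  {β, ε}  = {α, γ, δ, ζ}ᶜ
  {δ, ζ}  = {α, β, γ, ε}ᶜ
  {α, δ, ζ}  = {α, ζ} ∪ {δ}
  {β, γ, ε}  = {β} ∪ {γ, ε}
  {α, δ, ε, ζ}  = {ε, ζ} ∪ {α, δ, ε}
  (now 64)
After Iteration 6 the family is unchanged; done.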